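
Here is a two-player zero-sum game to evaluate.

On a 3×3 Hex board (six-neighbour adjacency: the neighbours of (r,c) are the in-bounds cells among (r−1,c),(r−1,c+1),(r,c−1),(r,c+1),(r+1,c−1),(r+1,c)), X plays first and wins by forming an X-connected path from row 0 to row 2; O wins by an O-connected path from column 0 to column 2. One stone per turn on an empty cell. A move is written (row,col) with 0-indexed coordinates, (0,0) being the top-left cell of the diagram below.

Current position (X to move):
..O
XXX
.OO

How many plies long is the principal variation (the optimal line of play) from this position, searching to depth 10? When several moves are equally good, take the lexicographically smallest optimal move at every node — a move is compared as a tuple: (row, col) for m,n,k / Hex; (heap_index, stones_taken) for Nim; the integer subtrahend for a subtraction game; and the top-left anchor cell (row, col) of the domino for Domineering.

PV length from [..O/XXX/.OO]: 3 plies

ply 1, X at ..O/XXX/.OO | (0,0)=-1→X.O/XXX/.OO; (0,1)=-1→.XO/XXX/.OO; (2,0)=+1→..O/XXX/XOO*
ply 2, O at ..O/XXX/XOO | (0,0)=-1→O.O/XXX/XOO*; (0,1)=-1→.OO/XXX/XOO
ply 3, X at O.O/XXX/XOO | (0,1)=+1→OXO/XXX/XOO*
ply 4: OXO/XXX/XOO is terminal -1 (O); from ..O/XXX/.OO depth 10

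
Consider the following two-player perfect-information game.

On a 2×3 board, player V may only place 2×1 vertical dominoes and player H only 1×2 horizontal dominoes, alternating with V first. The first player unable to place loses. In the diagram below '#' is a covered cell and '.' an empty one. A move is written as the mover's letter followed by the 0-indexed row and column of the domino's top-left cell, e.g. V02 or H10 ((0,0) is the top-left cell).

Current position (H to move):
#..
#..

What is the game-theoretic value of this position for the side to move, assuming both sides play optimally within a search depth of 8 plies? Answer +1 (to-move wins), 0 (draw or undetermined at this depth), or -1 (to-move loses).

value(#../#.., H) = +1

p1 H@[#../#..]: H01[###/#..]+1* H11[#../###]+1
p2 V@[###/#..] terminal -1; root [#../#..] d8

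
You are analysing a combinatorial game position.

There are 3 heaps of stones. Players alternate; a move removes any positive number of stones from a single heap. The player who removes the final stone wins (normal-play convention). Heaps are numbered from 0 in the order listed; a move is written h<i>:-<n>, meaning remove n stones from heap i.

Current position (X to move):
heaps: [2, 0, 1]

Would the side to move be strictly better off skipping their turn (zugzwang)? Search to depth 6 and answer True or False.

[(2,0,1)] X move#1: h0:-1:+1/(1,0,1)*, h0:-2:-1/(0,0,1), h2:-1:-1/(2,0,0)
[(1,0,1)] O move#2: h0:-1:-1/(0,0,1)*, h2:-1:-1/(1,0,0)
[(0,0,1)] X move#3: h2:-1:+1/(0,0,0)*
[(0,0,0)] end (terminal -1, O#4); searched (2,0,1) to 6
suppose X passes — search the same position with O to move:
pass> [(2,0,1)] O move#1: h0:-1:+1/(1,0,1)*, h0:-2:-1/(0,0,1), h2:-1:-1/(2,0,0)
pass> [(1,0,1)] X move#2: h0:-1:-1/(0,0,1)*, h2:-1:-1/(1,0,0)
pass> [(0,0,1)] O move#3: h2:-1:+1/(0,0,0)*
pass> [(0,0,0)] end (terminal -1, X#4); searched (2,0,1) to 6
for X: play +1, pass -1

zugzwang((2,0,1), X) = False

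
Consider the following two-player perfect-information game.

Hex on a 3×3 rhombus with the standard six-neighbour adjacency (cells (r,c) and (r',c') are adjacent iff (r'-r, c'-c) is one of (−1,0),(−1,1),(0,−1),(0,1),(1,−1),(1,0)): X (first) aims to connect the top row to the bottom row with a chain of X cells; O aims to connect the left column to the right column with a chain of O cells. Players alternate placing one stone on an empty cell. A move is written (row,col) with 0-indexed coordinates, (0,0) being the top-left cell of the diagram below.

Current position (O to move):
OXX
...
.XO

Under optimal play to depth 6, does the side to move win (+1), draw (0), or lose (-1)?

[OXX/.../.XO] O move#1: (1,0):-1/OXX/O../.XO*, (1,1):-1/OXX/.O./.XO, (1,2):-1/OXX/..O/.XO, (2,0):-1/OXX/.../OXO
[OXX/O../.XO] X move#2: (1,1):+1/OXX/OX./.XO*, (1,2):+1/OXX/O.X/.XO, (2,0):+1/OXX/O../XXO
[OXX/OX./.XO] end (terminal -1, O#3); searched OXX/.../.XO to 6

value(OXX/.../.XO, O) = -1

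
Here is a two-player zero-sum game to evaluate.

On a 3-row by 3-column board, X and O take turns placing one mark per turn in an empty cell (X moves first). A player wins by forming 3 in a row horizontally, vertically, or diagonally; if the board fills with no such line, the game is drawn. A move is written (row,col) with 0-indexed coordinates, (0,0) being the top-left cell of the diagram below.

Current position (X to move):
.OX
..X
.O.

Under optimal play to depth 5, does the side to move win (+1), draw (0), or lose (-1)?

value(.OX/..X/.O., X) = +1

p1 X@[.OX/..X/.O.]: (0,0)[XOX/..X/.O.]-1 (1,0)[.OX/X.X/.O.]-1 (1,1)[.OX/.XX/.O.]+1* (2,0)[.OX/..X/XO.]-1 (2,2)[.OX/..X/.OX]+1
p2 O@[.OX/.XX/.O.]: (0,0)[OOX/.XX/.O.]-1* (1,0)[.OX/OXX/.O.]-1 (2,0)[.OX/.XX/OO.]-1 (2,2)[.OX/.XX/.OO]-1
p3 X@[OOX/.XX/.O.]: (1,0)[OOX/XXX/.O.]+1* (2,0)[OOX/.XX/XO.]+1 (2,2)[OOX/.XX/.OX]+1
p4 O@[OOX/XXX/.O.] terminal -1; root [.OX/..X/.O.] d5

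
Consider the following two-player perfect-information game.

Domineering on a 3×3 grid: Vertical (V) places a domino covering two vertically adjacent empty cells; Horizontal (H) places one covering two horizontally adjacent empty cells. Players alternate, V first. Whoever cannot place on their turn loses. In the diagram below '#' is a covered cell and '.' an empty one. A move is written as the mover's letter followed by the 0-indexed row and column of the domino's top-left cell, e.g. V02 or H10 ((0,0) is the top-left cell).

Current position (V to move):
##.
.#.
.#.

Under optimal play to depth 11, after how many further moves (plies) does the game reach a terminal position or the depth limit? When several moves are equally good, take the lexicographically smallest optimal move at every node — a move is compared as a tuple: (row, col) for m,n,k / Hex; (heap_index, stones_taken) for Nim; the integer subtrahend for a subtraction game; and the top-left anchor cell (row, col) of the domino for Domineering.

[##./.#./.#.] V move#1: V02:+1/###/.##/.#.*, V10:+1/##./##./##., V12:+1/##./.##/.##
[###/.##/.#.] end (terminal -1, H#2); searched ##./.#./.#. to 11

PV length from [##./.#./.#.]: 1 ply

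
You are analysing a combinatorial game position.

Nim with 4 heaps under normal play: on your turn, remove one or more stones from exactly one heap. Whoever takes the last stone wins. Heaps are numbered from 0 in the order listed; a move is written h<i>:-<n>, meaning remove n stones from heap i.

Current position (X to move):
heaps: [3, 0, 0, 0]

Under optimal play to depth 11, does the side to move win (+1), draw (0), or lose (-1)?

[(3,0,0,0)] X move#1: h0:-1:-1/(2,0,0,0), h0:-2:-1/(1,0,0,0), h0:-3:+1/(0,0,0,0)*
[(0,0,0,0)] end (terminal -1, O#2); searched (3,0,0,0) to 11

value((3,0,0,0), X) = +1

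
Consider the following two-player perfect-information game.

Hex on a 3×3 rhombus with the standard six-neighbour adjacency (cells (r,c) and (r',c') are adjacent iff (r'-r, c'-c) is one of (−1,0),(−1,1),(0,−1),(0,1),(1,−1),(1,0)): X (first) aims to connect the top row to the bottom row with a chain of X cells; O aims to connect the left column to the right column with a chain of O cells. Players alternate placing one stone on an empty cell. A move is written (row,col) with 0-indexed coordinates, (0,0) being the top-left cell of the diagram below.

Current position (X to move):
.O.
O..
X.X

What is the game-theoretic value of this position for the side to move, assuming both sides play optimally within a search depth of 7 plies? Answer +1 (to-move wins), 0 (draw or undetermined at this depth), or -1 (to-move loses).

value(.O./O../X.X, X) = +1

p1 X@[.O./O../X.X]: (0,0)[XO./O../X.X]-1 (0,2)[.OX/O../X.X]+1* (1,1)[.O./OX./X.X]-1 (1,2)[.O./O.X/X.X]-1 (2,1)[.O./O../XXX]-1
p2 O@[.OX/O../X.X]: (0,0)[OOX/O../X.X]-1* (1,1)[.OX/OO./X.X]-1 (1,2)[.OX/O.O/X.X]-1 (2,1)[.OX/O../XOX]-1
p3 X@[OOX/O../X.X]: (1,1)[OOX/OX./X.X]+1* (1,2)[OOX/O.X/X.X]+1 (2,1)[OOX/O../XXX]+1
p4 O@[OOX/OX./X.X] terminal -1; root [.O./O../X.X] d7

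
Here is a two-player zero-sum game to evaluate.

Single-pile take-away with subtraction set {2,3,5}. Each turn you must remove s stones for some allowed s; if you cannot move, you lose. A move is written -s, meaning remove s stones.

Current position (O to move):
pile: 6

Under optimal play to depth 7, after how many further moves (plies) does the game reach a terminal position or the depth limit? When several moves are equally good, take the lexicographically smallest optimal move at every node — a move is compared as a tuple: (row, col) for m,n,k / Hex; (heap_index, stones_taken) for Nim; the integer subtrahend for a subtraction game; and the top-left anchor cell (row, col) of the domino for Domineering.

PV length from [6]: 1 ply

ply 1, O at 6 | -2=-1→4; -3=-1→3; -5=+1→1*
ply 2: 1 is terminal -1 (X); from 6 depth 7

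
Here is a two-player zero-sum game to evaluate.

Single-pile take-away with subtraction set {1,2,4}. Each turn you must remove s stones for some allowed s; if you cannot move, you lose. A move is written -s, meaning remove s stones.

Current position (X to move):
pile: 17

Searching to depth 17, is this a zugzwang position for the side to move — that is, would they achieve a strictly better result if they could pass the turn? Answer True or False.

zugzwang(17, X) = False

[17] X move#1: -1:-1/16, -2:+1/15*, -4:-1/13
[15] O move#2: -1:-1/14*, -2:-1/13, -4:-1/11
[14] X move#3: -1:-1/13, -2:+1/12*, -4:-1/10
[12] O move#4: -1:-1/11*, -2:-1/10, -4:-1/8
[11] X move#5: -1:-1/10, -2:+1/9*, -4:-1/7
[9] O move#6: -1:-1/8*, -2:-1/7, -4:-1/5
[8] X move#7: -1:-1/7, -2:+1/6*, -4:-1/4
[6] O move#8: -1:-1/5*, -2:-1/4, -4:-1/2
[5] X move#9: -1:-1/4, -2:+1/3*, -4:-1/1
[3] O move#10: -1:-1/2*, -2:-1/1
[2] X move#11: -1:-1/1, -2:+1/0*
[0] end (terminal -1, O#12); searched 17 to 17
pass branch (O moves first from the same position):
  | [17] O move#1: -1:-1/16, -2:+1/15*, -4:-1/13
  | [15] X move#2: -1:-1/14*, -2:-1/13, -4:-1/11
  | [14] O move#3: -1:-1/13, -2:+1/12*, -4:-1/10
  | [12] X move#4: -1:-1/11*, -2:-1/10, -4:-1/8
  | [11] O move#5: -1:-1/10, -2:+1/9*, -4:-1/7
  | [9] X move#6: -1:-1/8*, -2:-1/7, -4:-1/5
  | [8] O move#7: -1:-1/7, -2:+1/6*, -4:-1/4
  | [6] X move#8: -1:-1/5*, -2:-1/4, -4:-1/2
  | [5] O move#9: -1:-1/4, -2:+1/3*, -4:-1/1
  | [3] X move#10: -1:-1/2*, -2:-1/1
  | [2] O move#11: -1:-1/1, -2:+1/0*
  | [0] end (terminal -1, X#12); searched 17 to 17
X moving scores +1; X passing scores -1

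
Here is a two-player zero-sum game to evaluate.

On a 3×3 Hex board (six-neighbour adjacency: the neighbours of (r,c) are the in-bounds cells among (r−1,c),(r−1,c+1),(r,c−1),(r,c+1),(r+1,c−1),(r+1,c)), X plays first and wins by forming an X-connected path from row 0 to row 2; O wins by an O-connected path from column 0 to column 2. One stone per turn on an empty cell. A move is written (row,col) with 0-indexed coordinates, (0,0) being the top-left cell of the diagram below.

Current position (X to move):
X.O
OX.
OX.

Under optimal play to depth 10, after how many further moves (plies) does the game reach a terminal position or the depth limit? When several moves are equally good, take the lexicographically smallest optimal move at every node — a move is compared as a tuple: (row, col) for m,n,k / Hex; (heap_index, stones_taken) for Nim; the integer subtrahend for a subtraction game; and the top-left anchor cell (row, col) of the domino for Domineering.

p1 X@[X.O/OX./OX.]: (0,1)[XXO/OX./OX.]+1* (1,2)[X.O/OXX/OX.]-1 (2,2)[X.O/OX./OXX]-1
p2 O@[XXO/OX./OX.] terminal -1; root [X.O/OX./OX.] d10

PV length from [X.O/OX./OX.]: 1 ply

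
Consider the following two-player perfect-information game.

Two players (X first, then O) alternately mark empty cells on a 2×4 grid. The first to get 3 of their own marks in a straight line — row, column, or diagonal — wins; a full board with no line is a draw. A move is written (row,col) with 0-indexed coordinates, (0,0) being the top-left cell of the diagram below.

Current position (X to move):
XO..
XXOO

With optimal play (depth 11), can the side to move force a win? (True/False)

ply 1, X at XO../XXOO | (0,2)=+0→XOX./XXOO*; (0,3)=+0→XO.X/XXOO
ply 2, O at XOX./XXOO | (0,3)=+0→XOXO/XXOO*
ply 3: XOXO/XXOO is terminal +0 (X); from XO../XXOO depth 11

X winning at [XO../XXOO]: False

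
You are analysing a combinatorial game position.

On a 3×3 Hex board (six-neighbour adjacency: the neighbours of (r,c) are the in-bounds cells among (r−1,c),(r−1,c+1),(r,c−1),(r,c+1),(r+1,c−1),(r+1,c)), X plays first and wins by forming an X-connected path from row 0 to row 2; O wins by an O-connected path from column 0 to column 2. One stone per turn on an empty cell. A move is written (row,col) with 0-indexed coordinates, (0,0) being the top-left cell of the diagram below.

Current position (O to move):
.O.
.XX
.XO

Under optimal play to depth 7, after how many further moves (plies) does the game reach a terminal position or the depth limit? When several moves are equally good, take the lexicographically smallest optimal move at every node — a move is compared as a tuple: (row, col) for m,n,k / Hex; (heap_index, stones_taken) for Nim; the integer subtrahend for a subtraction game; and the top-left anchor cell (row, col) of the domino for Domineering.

PV length from [.O./.XX/.XO]: 3 plies

p1 O@[.O./.XX/.XO]: (0,0)[OO./.XX/.XO]-1 (0,2)[.OO/.XX/.XO]+1* (1,0)[.O./OXX/.XO]-1 (2,0)[.O./.XX/OXO]-1
p2 X@[.OO/.XX/.XO]: (0,0)[XOO/.XX/.XO]-1* (1,0)[.OO/XXX/.XO]-1 (2,0)[.OO/.XX/XXO]-1
p3 O@[XOO/.XX/.XO]: (1,0)[XOO/OXX/.XO]+1* (2,0)[XOO/.XX/OXO]-1
p4 X@[XOO/OXX/.XO] terminal -1; root [.O./.XX/.XO] d7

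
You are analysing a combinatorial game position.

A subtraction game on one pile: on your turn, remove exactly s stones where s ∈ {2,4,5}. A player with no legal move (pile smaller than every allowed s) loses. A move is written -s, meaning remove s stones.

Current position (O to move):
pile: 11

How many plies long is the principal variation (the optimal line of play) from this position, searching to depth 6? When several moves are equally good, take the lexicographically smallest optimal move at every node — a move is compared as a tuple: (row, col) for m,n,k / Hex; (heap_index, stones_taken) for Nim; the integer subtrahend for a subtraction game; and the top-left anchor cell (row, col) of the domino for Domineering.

PV length from [11]: 3 plies

[11] O move#1: -2:-1/9, -4:+1/7*, -5:-1/6
[7] X move#2: -2:-1/5*, -4:-1/3, -5:-1/2
[5] O move#3: -2:-1/3, -4:+1/1*, -5:+1/0
[1] end (terminal -1, X#4); searched 11 to 6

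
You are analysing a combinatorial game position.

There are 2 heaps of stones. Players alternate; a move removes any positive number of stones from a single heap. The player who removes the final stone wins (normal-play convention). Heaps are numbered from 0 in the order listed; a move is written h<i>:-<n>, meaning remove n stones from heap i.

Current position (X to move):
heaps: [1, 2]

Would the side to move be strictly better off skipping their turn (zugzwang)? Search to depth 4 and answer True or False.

[(1,2)] X move#1: h0:-1:-1/(0,2), h1:-1:+1/(1,1)*, h1:-2:-1/(1,0)
[(1,1)] O move#2: h0:-1:-1/(0,1)*, h1:-1:-1/(1,0)
[(0,1)] X move#3: h1:-1:+1/(0,0)*
[(0,0)] end (terminal -1, O#4); searched (1,2) to 4
pass branch (O moves first from the same position):
  | [(1,2)] O move#1: h0:-1:-1/(0,2), h1:-1:+1/(1,1)*, h1:-2:-1/(1,0)
  | [(1,1)] X move#2: h0:-1:-1/(0,1)*, h1:-1:-1/(1,0)
  | [(0,1)] O move#3: h1:-1:+1/(0,0)*
  | [(0,0)] end (terminal -1, X#4); searched (1,2) to 4
X moving scores +1; X passing scores -1

zugzwang((1,2), X) = False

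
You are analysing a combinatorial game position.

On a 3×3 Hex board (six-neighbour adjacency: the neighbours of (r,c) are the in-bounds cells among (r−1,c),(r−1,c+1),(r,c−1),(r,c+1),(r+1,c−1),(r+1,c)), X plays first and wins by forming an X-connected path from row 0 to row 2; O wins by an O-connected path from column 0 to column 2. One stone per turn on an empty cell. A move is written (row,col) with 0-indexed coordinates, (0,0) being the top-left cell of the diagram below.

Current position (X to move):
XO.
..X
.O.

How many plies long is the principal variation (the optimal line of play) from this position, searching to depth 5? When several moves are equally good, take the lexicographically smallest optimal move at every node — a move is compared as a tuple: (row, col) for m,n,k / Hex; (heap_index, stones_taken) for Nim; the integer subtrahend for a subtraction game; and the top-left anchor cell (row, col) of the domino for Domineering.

PV length from [XO./..X/.O.]: 5 plies

p1 X@[XO./..X/.O.]: (0,2)[XOX/..X/.O.]+1* (1,0)[XO./X.X/.O.]+1 (1,1)[XO./.XX/.O.]+1 (2,0)[XO./..X/XO.]+1 (2,2)[XO./..X/.OX]+1
p2 O@[XOX/..X/.O.]: (1,0)[XOX/O.X/.O.]-1* (1,1)[XOX/.OX/.O.]-1 (2,0)[XOX/..X/OO.]-1 (2,2)[XOX/..X/.OO]-1
p3 X@[XOX/O.X/.O.]: (1,1)[XOX/OXX/.O.]+1* (2,0)[XOX/O.X/XO.]+1 (2,2)[XOX/O.X/.OX]+1
p4 O@[XOX/OXX/.O.]: (2,0)[XOX/OXX/OO.]-1* (2,2)[XOX/OXX/.OO]-1
p5 X@[XOX/OXX/OO.]: (2,2)[XOX/OXX/OOX]+1*
p6 O@[XOX/OXX/OOX] terminal -1; root [XO./..X/.O.] d5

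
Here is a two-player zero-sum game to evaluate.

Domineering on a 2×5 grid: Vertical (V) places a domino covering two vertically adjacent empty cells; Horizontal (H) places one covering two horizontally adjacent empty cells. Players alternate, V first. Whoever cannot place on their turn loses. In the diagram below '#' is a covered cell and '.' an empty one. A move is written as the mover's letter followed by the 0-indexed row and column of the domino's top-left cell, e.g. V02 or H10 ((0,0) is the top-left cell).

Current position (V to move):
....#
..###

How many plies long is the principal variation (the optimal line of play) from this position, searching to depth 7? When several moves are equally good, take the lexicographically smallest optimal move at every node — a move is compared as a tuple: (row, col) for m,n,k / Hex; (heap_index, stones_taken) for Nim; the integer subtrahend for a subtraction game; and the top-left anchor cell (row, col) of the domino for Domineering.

[....#/..###] V move#1: V00:-1/#...#/#.###, V01:+1/.#..#/.####*
[.#..#/.####] H move#2: H02:-1/.####/.####*
[.####/.####] V move#3: V00:+1/#####/#####*
[#####/#####] end (terminal -1, H#4); searched ....#/..### to 7

PV length from [....#/..###]: 3 plies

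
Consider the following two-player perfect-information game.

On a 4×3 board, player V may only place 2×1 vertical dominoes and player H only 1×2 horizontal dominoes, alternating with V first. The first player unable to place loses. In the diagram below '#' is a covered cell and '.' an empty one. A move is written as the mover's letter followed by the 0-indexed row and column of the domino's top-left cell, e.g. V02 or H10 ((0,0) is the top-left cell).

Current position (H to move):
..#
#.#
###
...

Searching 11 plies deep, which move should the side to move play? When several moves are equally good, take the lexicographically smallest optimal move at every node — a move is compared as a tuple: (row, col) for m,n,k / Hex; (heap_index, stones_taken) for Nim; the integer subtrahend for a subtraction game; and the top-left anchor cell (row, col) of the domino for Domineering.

[..#/#.#/###/...] H move#1: H00:+1/###/#.#/###/...*, H30:-1/..#/#.#/###/##., H31:-1/..#/#.#/###/.##
[###/#.#/###/...] end (terminal -1, V#2); searched ..#/#.#/###/... to 11

H's best at [..#/#.#/###/...]: H00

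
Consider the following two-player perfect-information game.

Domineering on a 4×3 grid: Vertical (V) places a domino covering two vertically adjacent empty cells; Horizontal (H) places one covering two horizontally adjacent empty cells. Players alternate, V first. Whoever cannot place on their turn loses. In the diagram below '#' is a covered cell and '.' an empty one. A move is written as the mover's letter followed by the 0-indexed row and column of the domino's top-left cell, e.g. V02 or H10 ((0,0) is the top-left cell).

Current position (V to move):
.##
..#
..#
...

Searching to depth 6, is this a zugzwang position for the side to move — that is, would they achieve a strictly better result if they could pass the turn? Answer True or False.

p1 V@[.##/..#/..#/...]: V00[###/#.#/..#/...]-1 V10[.##/#.#/#.#/...]+1* V11[.##/.##/.##/...]+1 V20[.##/..#/#.#/#..]+1 V21[.##/..#/.##/.#.]+1
p2 H@[.##/#.#/#.#/...]: H30[.##/#.#/#.#/##.]-1* H31[.##/#.#/#.#/.##]-1
p3 V@[.##/#.#/#.#/##.]: V11[.##/###/###/##.]+1*
p4 H@[.##/###/###/##.] terminal -1; root [.##/..#/..#/...] d6
suppose V passes — search the same position with H to move:
pass> p1 H@[.##/..#/..#/...]: H10[.##/###/..#/...]-1 H20[.##/..#/###/...]+1* H30[.##/..#/..#/##.]-1 H31[.##/..#/..#/.##]-1
pass> p2 V@[.##/..#/###/...]: V00[###/#.#/###/...]-1*
pass> p3 H@[###/#.#/###/...]: H30[###/#.#/###/##.]+1* H31[###/#.#/###/.##]+1
pass> p4 V@[###/#.#/###/##.] terminal -1; root [.##/..#/..#/...] d6
for V: play +1, pass -1

zugzwang(.##/..#/..#/..., V) = False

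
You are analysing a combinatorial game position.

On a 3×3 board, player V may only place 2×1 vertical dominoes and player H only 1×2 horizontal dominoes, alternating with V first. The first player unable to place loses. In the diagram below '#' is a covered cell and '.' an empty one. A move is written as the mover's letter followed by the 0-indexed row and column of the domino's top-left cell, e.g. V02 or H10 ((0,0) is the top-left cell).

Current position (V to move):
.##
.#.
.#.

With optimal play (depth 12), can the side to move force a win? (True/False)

p1 V@[.##/.#./.#.]: V00[###/##./.#.]+1* V10[.##/##./##.]+1 V12[.##/.##/.##]+1
p2 H@[###/##./.#.] terminal -1; root [.##/.#./.#.] d12

V winning at [.##/.#./.#.]: True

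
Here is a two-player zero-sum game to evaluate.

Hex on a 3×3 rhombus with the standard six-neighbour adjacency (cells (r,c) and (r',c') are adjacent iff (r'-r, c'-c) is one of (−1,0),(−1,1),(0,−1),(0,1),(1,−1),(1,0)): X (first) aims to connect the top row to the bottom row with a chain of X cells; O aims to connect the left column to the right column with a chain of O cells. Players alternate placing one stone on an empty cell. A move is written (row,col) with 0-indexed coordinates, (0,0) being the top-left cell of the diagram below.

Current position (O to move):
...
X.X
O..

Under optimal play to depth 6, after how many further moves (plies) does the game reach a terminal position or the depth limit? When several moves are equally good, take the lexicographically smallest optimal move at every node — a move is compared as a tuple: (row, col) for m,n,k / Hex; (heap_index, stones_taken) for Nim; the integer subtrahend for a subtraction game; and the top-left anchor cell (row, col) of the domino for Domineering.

PV length from [.../X.X/O..]: 6 plies

p1 O@[.../X.X/O..]: (0,0)[O../X.X/O..]-1* (0,1)[.O./X.X/O..]-1 (0,2)[..O/X.X/O..]-1 (1,1)[.../XOX/O..]-1 (2,1)[.../X.X/OO.]-1 (2,2)[.../X.X/O.O]-1
p2 X@[O../X.X/O..]: (0,1)[OX./X.X/O..]+1* (0,2)[O.X/X.X/O..]+1 (1,1)[O../XXX/O..]+1 (2,1)[O../X.X/OX.]-1 (2,2)[O../X.X/O.X]-1
p3 O@[OX./X.X/O..]: (0,2)[OXO/X.X/O..]-1* (1,1)[OX./XOX/O..]-1 (2,1)[OX./X.X/OO.]-1 (2,2)[OX./X.X/O.O]-1
p4 X@[OXO/X.X/O..]: (1,1)[OXO/XXX/O..]+1* (2,1)[OXO/X.X/OX.]-1 (2,2)[OXO/X.X/O.X]-1
p5 O@[OXO/XXX/O..]: (2,1)[OXO/XXX/OO.]-1* (2,2)[OXO/XXX/O.O]-1
p6 X@[OXO/XXX/OO.]: (2,2)[OXO/XXX/OOX]+1*
p7 O@[OXO/XXX/OOX] terminal -1; root [.../X.X/O..] d6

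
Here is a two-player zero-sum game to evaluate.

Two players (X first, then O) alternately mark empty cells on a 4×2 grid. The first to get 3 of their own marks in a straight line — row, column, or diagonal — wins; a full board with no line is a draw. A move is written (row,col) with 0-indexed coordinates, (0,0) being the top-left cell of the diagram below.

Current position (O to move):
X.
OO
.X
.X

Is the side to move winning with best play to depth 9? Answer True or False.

O winning at [X./OO/.X/.X]: False

ply 1, O at X./OO/.X/.X | (0,1)=+0→XO/OO/.X/.X*; (2,0)=+0→X./OO/OX/.X; (3,0)=+0→X./OO/.X/OX
ply 2, X at XO/OO/.X/.X | (2,0)=+0→XO/OO/XX/.X*; (3,0)=+0→XO/OO/.X/XX
ply 3, O at XO/OO/XX/.X | (3,0)=+0→XO/OO/XX/OX*
ply 4: XO/OO/XX/OX is terminal +0 (X); from X./OO/.X/.X depth 9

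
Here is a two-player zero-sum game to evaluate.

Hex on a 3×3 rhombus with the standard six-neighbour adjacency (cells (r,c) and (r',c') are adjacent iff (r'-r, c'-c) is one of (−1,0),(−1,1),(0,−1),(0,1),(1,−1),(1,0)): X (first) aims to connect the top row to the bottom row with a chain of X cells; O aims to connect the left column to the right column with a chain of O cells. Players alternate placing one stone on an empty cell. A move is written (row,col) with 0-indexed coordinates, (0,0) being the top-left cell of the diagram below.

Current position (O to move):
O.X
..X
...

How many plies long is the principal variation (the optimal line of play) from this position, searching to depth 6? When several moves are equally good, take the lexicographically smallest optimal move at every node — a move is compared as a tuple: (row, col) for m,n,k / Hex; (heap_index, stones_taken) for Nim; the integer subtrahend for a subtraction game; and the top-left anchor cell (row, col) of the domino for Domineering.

PV length from [O.X/..X/...]: 6 plies

[O.X/..X/...] O move#1: (0,1):-1/OOX/..X/...*, (1,0):-1/O.X/O.X/..., (1,1):-1/O.X/.OX/..., (2,0):-1/O.X/..X/O.., (2,1):-1/O.X/..X/.O., (2,2):-1/O.X/..X/..O
[OOX/..X/...] X move#2: (1,0):+1/OOX/X.X/...*, (1,1):+1/OOX/.XX/..., (2,0):+1/OOX/..X/X.., (2,1):+1/OOX/..X/.X., (2,2):+1/OOX/..X/..X
[OOX/X.X/...] O move#3: (1,1):-1/OOX/XOX/...*, (2,0):-1/OOX/X.X/O.., (2,1):-1/OOX/X.X/.O., (2,2):-1/OOX/X.X/..O
[OOX/XOX/...] X move#4: (2,0):+1/OOX/XOX/X..*, (2,1):+1/OOX/XOX/.X., (2,2):+1/OOX/XOX/..X
[OOX/XOX/X..] O move#5: (2,1):-1/OOX/XOX/XO.*, (2,2):-1/OOX/XOX/X.O
[OOX/XOX/XO.] X move#6: (2,2):+1/OOX/XOX/XOX*
[OOX/XOX/XOX] end (terminal -1, O#7); searched O.X/..X/... to 6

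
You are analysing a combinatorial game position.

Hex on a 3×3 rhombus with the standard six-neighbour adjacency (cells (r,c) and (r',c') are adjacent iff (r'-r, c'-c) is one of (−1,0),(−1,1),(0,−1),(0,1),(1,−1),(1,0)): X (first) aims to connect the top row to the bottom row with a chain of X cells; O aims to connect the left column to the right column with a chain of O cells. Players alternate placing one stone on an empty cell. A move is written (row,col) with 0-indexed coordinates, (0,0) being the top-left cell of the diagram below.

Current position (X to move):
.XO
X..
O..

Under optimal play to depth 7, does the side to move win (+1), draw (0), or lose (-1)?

p1 X@[.XO/X../O..]: (0,0)[XXO/X../O..]-1* (1,1)[.XO/XX./O..]-1 (1,2)[.XO/X.X/O..]-1 (2,1)[.XO/X../OX.]-1 (2,2)[.XO/X../O.X]-1
p2 O@[XXO/X../O..]: (1,1)[XXO/XO./O..]+1* (1,2)[XXO/X.O/O..]+1 (2,1)[XXO/X../OO.]+1 (2,2)[XXO/X../O.O]+1
p3 X@[XXO/XO./O..] terminal -1; root [.XO/X../O..] d7

value(.XO/X../O.., X) = -1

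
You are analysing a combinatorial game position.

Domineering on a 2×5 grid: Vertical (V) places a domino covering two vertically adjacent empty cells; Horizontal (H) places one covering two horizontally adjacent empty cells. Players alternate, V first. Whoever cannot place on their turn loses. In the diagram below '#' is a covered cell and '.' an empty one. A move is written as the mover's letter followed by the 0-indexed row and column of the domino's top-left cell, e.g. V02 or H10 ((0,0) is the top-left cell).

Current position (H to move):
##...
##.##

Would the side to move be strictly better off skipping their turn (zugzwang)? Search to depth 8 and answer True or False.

ply 1, H at ##.../##.## | H02=+1→####./##.##*; H03=-1→##.##/##.##
ply 2: ####./##.## is terminal -1 (V); from ##.../##.## depth 8
pass branch (V moves first from the same position):
  | ply 1, V at ##.../##.## | V02=-1→###../#####*
  | ply 2, H at ###../##### | H03=+1→#####/#####*
  | ply 3: #####/##### is terminal -1 (V); from ##.../##.## depth 8
H moving scores +1; H passing scores +1

zugzwang(##.../##.##, H) = False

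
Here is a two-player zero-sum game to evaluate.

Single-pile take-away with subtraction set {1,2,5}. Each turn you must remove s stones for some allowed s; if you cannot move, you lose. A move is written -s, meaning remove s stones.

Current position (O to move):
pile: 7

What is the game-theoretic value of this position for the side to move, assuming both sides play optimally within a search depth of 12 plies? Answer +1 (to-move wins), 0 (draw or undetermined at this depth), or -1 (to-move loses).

value(7, O) = +1

ply 1, O at 7 | -1=+1→6*; -2=-1→5; -5=-1→2
ply 2, X at 6 | -1=-1→5*; -2=-1→4; -5=-1→1
ply 3, O at 5 | -1=-1→4; -2=+1→3*; -5=+1→0
ply 4, X at 3 | -1=-1→2*; -2=-1→1
ply 5, O at 2 | -1=-1→1; -2=+1→0*
ply 6: 0 is terminal -1 (X); from 7 depth 12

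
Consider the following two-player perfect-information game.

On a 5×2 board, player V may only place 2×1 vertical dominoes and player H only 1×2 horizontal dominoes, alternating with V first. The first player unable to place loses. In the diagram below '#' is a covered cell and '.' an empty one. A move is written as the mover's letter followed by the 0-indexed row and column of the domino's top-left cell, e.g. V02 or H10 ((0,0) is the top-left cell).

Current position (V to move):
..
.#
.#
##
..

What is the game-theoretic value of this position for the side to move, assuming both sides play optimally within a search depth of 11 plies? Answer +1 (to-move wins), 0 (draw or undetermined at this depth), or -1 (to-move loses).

p1 V@[../.#/.#/##/..]: V00[#./##/.#/##/..]-1* V10[../##/##/##/..]-1
p2 H@[#./##/.#/##/..]: H40[#./##/.#/##/##]+1*
p3 V@[#./##/.#/##/##] terminal -1; root [../.#/.#/##/..] d11

value(../.#/.#/##/.., V) = -1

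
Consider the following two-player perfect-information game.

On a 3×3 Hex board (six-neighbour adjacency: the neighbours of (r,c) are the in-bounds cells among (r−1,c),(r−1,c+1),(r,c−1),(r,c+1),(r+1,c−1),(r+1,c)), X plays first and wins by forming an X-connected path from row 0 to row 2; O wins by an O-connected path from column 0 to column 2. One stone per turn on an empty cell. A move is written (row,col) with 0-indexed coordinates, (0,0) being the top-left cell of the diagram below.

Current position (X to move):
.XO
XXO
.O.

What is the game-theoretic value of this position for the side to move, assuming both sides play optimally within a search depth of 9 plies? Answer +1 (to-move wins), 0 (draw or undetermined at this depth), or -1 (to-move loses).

value(.XO/XXO/.O., X) = +1

p1 X@[.XO/XXO/.O.]: (0,0)[XXO/XXO/.O.]-1 (2,0)[.XO/XXO/XO.]+1* (2,2)[.XO/XXO/.OX]-1
p2 O@[.XO/XXO/XO.] terminal -1; root [.XO/XXO/.O.] d9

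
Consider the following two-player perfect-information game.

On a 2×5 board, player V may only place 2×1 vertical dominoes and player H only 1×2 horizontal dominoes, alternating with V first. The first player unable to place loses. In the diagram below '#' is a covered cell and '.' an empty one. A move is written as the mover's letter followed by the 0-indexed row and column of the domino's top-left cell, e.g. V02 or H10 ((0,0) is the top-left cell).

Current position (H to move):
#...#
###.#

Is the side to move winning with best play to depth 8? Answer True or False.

H winning at [#...#/###.#]: True

ply 1, H at #...#/###.# | H01=-1→###.#/###.#; H02=+1→#.###/###.#*
ply 2: #.###/###.# is terminal -1 (V); from #...#/###.# depth 8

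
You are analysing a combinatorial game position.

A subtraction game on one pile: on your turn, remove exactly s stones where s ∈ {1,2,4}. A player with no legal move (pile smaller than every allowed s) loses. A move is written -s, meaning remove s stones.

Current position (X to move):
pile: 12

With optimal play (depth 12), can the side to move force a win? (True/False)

X winning at [12]: False

[12] X move#1: -1:-1/11*, -2:-1/10, -4:-1/8
[11] O move#2: -1:-1/10, -2:+1/9*, -4:-1/7
[9] X move#3: -1:-1/8*, -2:-1/7, -4:-1/5
[8] O move#4: -1:-1/7, -2:+1/6*, -4:-1/4
[6] X move#5: -1:-1/5*, -2:-1/4, -4:-1/2
[5] O move#6: -1:-1/4, -2:+1/3*, -4:-1/1
[3] X move#7: -1:-1/2*, -2:-1/1
[2] O move#8: -1:-1/1, -2:+1/0*
[0] end (terminal -1, X#9); searched 12 to 12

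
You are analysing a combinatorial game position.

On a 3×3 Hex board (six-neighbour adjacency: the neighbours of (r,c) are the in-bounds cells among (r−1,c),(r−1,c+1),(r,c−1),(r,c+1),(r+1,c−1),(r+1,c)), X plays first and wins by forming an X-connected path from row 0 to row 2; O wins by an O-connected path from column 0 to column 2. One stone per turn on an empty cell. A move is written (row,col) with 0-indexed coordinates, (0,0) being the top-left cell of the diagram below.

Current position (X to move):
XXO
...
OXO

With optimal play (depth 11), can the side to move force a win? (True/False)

[XXO/.../OXO] X move#1: (1,0):-1/XXO/X../OXO, (1,1):+1/XXO/.X./OXO*, (1,2):-1/XXO/..X/OXO
[XXO/.X./OXO] end (terminal -1, O#2); searched XXO/.../OXO to 11

X winning at [XXO/.../OXO]: True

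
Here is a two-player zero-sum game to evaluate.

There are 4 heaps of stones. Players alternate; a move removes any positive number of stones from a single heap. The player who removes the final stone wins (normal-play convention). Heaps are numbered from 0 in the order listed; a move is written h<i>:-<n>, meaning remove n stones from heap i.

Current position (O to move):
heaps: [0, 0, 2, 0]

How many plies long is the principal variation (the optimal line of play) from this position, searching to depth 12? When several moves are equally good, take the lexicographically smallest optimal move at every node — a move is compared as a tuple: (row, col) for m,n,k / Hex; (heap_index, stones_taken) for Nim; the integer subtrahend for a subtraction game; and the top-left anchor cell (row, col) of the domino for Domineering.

PV length from [(0,0,2,0)]: 1 ply

[(0,0,2,0)] O move#1: h2:-1:-1/(0,0,1,0), h2:-2:+1/(0,0,0,0)*
[(0,0,0,0)] end (terminal -1, X#2); searched (0,0,2,0) to 12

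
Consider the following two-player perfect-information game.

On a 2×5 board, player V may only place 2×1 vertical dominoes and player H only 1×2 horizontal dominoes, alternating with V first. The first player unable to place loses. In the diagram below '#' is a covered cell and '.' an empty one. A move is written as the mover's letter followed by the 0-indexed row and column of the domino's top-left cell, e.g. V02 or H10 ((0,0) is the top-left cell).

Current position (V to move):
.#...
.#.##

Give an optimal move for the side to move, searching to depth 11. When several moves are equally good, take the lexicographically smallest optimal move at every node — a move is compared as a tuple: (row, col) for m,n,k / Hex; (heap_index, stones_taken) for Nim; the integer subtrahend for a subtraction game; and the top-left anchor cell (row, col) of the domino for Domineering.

V's best at [.#.../.#.##]: V02

p1 V@[.#.../.#.##]: V00[##.../##.##]-1 V02[.##../.####]+1*
p2 H@[.##../.####]: H03[.####/.####]-1*
p3 V@[.####/.####]: V00[#####/#####]+1*
p4 H@[#####/#####] terminal -1; root [.#.../.#.##] d11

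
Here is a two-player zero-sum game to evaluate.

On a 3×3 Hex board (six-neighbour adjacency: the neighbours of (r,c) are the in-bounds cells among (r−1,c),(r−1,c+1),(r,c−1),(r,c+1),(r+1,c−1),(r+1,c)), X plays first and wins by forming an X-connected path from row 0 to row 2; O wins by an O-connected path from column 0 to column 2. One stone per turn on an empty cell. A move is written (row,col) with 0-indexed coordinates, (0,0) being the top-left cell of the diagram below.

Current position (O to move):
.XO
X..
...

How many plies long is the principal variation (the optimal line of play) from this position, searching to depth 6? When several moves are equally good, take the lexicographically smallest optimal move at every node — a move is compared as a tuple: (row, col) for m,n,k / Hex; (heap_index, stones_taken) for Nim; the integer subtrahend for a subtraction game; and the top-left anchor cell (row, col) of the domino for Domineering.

[.XO/X../...] O move#1: (0,0):-1/OXO/X../..., (1,1):-1/.XO/XO./..., (1,2):-1/.XO/X.O/..., (2,0):+1/.XO/X../O..*, (2,1):-1/.XO/X../.O., (2,2):-1/.XO/X../..O
[.XO/X../O..] X move#2: (0,0):-1/XXO/X../O..*, (1,1):-1/.XO/XX./O.., (1,2):-1/.XO/X.X/O.., (2,1):-1/.XO/X../OX., (2,2):-1/.XO/X../O.X
[XXO/X../O..] O move#3: (1,1):+1/XXO/XO./O..*, (1,2):+1/XXO/X.O/O.., (2,1):+1/XXO/X../OO., (2,2):+1/XXO/X../O.O
[XXO/XO./O..] end (terminal -1, X#4); searched .XO/X../... to 6

PV length from [.XO/X../...]: 3 plies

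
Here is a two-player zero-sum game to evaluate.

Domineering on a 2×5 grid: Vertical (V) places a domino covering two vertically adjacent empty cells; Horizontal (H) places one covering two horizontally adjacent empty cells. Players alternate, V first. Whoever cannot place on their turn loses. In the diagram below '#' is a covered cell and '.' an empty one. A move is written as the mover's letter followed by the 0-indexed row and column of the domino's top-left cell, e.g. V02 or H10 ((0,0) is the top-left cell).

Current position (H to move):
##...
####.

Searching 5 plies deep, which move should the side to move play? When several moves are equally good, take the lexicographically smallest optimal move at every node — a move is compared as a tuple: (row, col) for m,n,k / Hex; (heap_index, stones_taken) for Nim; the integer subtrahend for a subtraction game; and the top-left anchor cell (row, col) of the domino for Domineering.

p1 H@[##.../####.]: H02[####./####.]-1 H03[##.##/####.]+1*
p2 V@[##.##/####.] terminal -1; root [##.../####.] d5

H's best at [##.../####.]: H03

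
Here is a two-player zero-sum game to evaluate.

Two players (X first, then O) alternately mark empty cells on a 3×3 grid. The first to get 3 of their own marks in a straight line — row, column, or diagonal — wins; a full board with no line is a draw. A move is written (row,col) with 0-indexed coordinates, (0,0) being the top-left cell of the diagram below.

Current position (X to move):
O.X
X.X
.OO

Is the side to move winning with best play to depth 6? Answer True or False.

X winning at [O.X/X.X/.OO]: True

[O.X/X.X/.OO] X move#1: (0,1):-1/OXX/X.X/.OO, (1,1):+1/O.X/XXX/.OO*, (2,0):-1/O.X/X.X/XOO
[O.X/XXX/.OO] end (terminal -1, O#2); searched O.X/X.X/.OO to 6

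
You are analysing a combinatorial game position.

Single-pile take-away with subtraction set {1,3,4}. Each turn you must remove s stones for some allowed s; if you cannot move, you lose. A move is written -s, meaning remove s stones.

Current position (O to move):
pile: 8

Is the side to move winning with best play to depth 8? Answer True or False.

p1 O@[8]: -1[7]+1* -3[5]-1 -4[4]-1
p2 X@[7]: -1[6]-1* -3[4]-1 -4[3]-1
p3 O@[6]: -1[5]-1 -3[3]-1 -4[2]+1*
p4 X@[2]: -1[1]-1*
p5 O@[1]: -1[0]+1*
p6 X@[0] terminal -1; root [8] d8

O winning at [8]: True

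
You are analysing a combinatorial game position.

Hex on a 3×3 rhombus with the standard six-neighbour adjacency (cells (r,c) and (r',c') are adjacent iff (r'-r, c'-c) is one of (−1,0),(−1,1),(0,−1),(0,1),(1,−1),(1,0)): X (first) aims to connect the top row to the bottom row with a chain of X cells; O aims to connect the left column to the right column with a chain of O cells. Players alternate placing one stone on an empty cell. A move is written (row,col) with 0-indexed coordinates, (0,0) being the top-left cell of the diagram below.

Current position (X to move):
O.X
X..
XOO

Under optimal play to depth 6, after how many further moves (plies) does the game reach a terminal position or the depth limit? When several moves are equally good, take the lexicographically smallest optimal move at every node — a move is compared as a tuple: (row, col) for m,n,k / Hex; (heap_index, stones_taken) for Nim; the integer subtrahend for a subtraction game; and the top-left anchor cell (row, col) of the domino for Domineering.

PV length from [O.X/X../XOO]: 1 ply

[O.X/X../XOO] X move#1: (0,1):+1/OXX/X../XOO*, (1,1):+1/O.X/XX./XOO, (1,2):+1/O.X/X.X/XOO
[OXX/X../XOO] end (terminal -1, O#2); searched O.X/X../XOO to 6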